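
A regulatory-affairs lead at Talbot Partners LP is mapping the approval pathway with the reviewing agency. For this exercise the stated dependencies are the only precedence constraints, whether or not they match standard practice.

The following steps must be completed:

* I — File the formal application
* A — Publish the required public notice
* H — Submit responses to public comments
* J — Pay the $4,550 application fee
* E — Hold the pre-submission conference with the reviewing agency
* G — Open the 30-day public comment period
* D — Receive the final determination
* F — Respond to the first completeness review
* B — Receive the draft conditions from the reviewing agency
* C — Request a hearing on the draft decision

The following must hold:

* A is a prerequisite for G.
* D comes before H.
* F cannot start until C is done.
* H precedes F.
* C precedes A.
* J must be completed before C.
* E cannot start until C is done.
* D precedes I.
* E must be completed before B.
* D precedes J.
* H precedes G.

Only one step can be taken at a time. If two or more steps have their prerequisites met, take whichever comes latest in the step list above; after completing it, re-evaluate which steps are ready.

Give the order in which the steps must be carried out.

D J C E B H F A G I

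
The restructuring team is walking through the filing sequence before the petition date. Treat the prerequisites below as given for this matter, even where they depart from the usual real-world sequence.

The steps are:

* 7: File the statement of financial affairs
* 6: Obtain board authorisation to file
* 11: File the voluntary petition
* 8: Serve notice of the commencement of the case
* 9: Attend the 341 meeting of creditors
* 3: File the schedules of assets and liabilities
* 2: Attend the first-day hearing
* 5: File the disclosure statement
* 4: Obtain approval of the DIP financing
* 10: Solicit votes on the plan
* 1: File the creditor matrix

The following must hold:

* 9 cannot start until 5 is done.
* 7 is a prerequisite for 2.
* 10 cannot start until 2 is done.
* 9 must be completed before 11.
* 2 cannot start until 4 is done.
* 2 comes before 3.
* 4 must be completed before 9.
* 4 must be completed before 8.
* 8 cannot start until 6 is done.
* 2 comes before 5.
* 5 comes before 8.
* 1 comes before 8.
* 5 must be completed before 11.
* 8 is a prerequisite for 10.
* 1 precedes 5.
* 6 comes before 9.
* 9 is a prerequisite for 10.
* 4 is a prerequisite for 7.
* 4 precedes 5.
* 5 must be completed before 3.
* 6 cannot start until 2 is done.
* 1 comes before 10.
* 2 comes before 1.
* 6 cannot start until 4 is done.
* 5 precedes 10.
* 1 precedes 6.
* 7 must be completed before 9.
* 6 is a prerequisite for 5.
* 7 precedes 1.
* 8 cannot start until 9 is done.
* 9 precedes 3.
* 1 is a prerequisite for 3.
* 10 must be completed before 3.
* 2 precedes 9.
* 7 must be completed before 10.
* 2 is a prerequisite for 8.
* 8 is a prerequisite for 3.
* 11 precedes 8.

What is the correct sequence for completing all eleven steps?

4 has no prerequisites → 4 first.
That leaves 7 as the only ready step → 7.
Next only 2 has its prerequisites met → 2.
1 needed 7 and 2, now all done → 1.
6 is the only step now ready → 6.
5 is the only step now ready → 5.
That leaves 9 as the only ready step → 9.
11 is the only step now ready → 11.
8 needed 6, 11, 9, 2, 5, 4 and 1, now all done → 8.
10 needed 7, 8, 9, 2, 5 and 1, now all done → 10.
That leaves 3 as the only ready step → 3.

4 → 7 → 2 → 1 → 6 → 5 → 9 → 11 → 8 → 10 → 3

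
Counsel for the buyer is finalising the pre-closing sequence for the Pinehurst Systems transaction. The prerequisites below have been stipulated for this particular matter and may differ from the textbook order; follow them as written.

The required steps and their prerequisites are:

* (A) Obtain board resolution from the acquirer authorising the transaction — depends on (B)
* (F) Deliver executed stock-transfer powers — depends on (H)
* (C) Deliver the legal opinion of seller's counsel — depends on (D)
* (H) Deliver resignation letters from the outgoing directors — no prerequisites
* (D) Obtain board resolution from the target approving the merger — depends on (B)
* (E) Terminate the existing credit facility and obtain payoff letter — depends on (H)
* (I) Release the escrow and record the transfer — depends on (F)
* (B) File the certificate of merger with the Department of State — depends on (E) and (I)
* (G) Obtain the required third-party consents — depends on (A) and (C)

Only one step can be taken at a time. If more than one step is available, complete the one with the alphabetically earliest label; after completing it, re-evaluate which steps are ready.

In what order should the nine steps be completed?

(H) → (E) → (F) → (I) → (B) → (A) → (D) → (C) → (G)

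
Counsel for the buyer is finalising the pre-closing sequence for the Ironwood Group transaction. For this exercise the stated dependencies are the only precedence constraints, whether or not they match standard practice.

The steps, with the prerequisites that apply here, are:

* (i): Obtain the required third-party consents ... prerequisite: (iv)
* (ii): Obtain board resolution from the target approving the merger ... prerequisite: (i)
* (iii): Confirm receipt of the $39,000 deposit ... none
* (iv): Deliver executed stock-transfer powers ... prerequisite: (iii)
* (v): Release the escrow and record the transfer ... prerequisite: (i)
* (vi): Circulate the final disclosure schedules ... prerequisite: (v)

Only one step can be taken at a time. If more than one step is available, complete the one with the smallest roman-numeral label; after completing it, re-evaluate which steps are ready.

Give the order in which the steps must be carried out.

(iii), (iv), (i), (ii), (v), (vi)

Only (iii) has no prerequisites, so it is first.
(iv) needed (iii), now all done → (iv).
That leaves (i) as the only ready step → (i).
Ready: (ii) and (v). (ii) has the earlier label → (ii).
(v) needed (i), now all done → (v).
(vi) needed (v), now all done → (vi).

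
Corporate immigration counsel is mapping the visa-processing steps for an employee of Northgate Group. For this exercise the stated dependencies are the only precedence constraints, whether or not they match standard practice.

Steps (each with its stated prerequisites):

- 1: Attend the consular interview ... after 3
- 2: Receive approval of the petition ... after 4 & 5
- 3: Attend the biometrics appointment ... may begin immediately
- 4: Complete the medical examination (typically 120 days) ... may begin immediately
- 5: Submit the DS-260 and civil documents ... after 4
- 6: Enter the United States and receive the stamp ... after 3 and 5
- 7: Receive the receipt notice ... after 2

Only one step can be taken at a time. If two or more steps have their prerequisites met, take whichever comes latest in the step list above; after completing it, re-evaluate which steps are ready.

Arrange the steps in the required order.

4, 5, 3, 6, 2, 7, 1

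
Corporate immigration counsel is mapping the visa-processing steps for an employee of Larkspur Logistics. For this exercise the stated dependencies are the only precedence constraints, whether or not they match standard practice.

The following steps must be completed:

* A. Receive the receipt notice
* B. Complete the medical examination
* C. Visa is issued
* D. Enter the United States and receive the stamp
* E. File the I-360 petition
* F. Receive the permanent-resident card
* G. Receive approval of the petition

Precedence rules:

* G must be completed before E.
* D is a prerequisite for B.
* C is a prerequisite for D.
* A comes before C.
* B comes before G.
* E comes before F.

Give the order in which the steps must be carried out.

A → C → D → B → G → E → F

A is the only step with nothing outstanding, so it goes first.
C is the only step now ready → C.
D is the only step now ready → D.
B needed D, now all done → B.
G is the only step now ready → G.
That leaves E as the only ready step → E.
F needed E, now all done → F.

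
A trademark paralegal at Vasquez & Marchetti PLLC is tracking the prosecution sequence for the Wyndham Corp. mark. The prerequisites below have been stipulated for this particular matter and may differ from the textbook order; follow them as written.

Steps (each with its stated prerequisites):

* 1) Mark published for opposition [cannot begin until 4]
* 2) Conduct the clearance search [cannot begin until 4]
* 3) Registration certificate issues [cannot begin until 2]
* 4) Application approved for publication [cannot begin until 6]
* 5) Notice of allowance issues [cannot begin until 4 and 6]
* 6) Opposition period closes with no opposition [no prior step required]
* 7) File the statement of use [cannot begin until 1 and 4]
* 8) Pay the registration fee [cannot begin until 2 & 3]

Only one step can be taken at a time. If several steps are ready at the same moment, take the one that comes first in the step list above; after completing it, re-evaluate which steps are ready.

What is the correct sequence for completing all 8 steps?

6 has no prerequisites → 6 first.
4 needed 6, now all done → 4.
Ready: 1, 2 and 5. 1 is listed earlier → 1.
2, 5 and 7 are all available; 2 is listed earlier → 2.
3 now also ready, so the ready set is {3, 5, 7}; 3 is listed earlier → 3.
Now 5, 7 and 8 have their prerequisites met. 5 is listed earlier, so 5 next.
Ready: 7 and 8. 7 is listed earlier → 7.
8 needed 2 and 3, now all done → 8.

6, 4, 1, 2, 3, 5, 7, 8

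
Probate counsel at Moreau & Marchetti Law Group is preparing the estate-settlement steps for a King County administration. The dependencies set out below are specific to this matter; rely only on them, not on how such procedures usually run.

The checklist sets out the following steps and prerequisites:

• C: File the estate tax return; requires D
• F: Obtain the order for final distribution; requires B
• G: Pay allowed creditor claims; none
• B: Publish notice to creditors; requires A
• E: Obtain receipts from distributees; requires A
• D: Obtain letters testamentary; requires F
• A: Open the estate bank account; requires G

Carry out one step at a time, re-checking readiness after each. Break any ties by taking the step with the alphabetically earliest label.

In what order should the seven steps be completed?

G → A → B → E → F → D → C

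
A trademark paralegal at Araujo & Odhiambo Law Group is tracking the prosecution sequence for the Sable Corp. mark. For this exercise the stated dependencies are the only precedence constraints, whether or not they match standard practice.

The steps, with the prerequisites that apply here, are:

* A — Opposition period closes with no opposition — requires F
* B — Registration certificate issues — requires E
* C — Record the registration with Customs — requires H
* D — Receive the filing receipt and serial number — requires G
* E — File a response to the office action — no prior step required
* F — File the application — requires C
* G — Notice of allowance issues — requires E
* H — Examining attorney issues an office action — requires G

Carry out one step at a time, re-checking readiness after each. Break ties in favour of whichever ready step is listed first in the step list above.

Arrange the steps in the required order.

E, B, G, D, H, C, F, A

E is the only step with nothing outstanding, so it goes first.
Ready: B and G. B is listed earlier → B.
That leaves G as the only ready step → G.
Now D and H have their prerequisites met. D is listed earlier, so D next.
H is the only step now ready → H.
Next only C has its prerequisites met → C.
F needed C, now all done → F.
A needed F, now all done → A.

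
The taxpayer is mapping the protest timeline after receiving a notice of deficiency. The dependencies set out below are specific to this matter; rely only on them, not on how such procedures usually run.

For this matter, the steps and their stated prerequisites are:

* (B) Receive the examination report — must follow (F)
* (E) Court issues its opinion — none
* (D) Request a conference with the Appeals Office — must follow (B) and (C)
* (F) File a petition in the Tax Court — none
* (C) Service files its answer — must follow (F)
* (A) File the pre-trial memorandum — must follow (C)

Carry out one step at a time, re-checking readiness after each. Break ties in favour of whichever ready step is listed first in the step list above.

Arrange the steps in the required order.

(E) (F) (B) (C) (D) (A)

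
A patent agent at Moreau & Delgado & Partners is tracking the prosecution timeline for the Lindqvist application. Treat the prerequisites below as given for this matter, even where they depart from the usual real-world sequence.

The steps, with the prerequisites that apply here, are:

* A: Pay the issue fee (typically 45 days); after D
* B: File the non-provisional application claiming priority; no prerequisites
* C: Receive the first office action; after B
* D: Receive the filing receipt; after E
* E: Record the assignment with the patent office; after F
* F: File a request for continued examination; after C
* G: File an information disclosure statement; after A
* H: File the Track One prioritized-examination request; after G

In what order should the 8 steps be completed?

Only B has no prerequisites, so it is first.
C is the only step now ready → C.
F needed C, now all done → F.
Next only E has its prerequisites met → E.
That leaves D as the only ready step → D.
A needed D, now all done → A.
G needed A, now all done → G.
H is the only step now ready → H.

B → C → F → E → D → A → G → H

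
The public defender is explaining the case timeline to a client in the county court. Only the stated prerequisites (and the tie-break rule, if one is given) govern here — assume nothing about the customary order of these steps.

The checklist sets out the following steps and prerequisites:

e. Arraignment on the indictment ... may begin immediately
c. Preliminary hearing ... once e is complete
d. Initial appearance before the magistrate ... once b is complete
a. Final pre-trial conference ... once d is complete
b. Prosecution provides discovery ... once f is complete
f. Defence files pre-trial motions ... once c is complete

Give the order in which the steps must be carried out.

e has no prerequisites → e first.
c needed e, now all done → c.
f is the only step now ready → f.
Next only b has its prerequisites met → b.
d is the only step now ready → d.
Next only a has its prerequisites met → a.

e, c, f, b, d, a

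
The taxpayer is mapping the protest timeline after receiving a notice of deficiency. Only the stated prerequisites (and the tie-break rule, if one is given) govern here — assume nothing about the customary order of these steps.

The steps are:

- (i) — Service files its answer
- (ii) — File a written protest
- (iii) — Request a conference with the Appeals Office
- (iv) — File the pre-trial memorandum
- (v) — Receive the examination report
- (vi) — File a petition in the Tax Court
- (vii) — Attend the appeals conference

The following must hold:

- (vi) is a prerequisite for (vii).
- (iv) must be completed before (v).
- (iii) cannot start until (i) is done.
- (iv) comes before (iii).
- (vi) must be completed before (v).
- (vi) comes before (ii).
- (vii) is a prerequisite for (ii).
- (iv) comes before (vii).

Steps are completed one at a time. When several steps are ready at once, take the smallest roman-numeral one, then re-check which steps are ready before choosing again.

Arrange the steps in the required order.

(i), (iv) and (vi) have no prerequisites; (i) has the earlier label, so (i) is first.
Now (iv) and (vi) have their prerequisites met. (iv) has the earlier label, so (iv) next.
(iii) now also ready, so the ready set is {(iii), (vi)}; (iii) has the earlier label → (iii).
(vi) is the only step now ready → (vi).
Ready: (v) and (vii). (v) has the earlier label → (v).
That leaves (vii) as the only ready step → (vii).
That leaves (ii) as the only ready step → (ii).

(i), (iv), (iii), (vi), (v), (vii), (ii)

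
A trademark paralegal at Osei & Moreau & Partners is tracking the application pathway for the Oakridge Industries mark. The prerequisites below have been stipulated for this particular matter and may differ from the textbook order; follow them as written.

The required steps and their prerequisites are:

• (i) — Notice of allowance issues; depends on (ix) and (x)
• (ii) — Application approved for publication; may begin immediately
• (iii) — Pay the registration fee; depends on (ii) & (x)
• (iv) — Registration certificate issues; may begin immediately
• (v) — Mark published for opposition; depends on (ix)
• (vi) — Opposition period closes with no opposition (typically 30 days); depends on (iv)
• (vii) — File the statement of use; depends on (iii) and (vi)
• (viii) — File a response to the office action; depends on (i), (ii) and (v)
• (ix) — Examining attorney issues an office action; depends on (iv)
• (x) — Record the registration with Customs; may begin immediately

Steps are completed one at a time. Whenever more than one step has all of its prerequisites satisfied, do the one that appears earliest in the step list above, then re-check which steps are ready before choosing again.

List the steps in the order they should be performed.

Nothing is required for (ii), (iv) and (x). (ii) is listed earlier → (ii) first.
Ready: (iv) and (x). (iv) is listed earlier → (iv).
(vi), (ix) and (x) are all available; (vi) is listed earlier → (vi).
(ix) and (x) are both available; (ix) is listed earlier → (ix).
(v) now also ready, so the ready set is {(v), (x)}; (v) is listed earlier → (v).
Next only (x) has its prerequisites met → (x).
Ready: (i) and (iii). (i) is listed earlier → (i).
(viii) now also ready, so the ready set is {(iii), (viii)}; (iii) is listed earlier → (iii).
(vii) and (viii) are both available; (vii) is listed earlier → (vii).
That leaves (viii) as the only ready step → (viii).

(ii), (iv), (vi), (ix), (v), (x), (i), (iii), (vii), (viii)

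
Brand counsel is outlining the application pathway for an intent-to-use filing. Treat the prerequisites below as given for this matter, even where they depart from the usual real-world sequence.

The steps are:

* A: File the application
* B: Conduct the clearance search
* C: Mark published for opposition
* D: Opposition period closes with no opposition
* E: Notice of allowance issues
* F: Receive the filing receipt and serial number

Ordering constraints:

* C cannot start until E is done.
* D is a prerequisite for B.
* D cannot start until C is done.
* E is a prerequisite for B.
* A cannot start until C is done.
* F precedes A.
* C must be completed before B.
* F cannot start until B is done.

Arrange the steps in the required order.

E, C, D, B, F, A

Only E has no prerequisites, so it is first.
That leaves C as the only ready step → C.
That leaves D as the only ready step → D.
Next only B has its prerequisites met → B.
F is the only step now ready → F.
A needed C and F, now all done → A.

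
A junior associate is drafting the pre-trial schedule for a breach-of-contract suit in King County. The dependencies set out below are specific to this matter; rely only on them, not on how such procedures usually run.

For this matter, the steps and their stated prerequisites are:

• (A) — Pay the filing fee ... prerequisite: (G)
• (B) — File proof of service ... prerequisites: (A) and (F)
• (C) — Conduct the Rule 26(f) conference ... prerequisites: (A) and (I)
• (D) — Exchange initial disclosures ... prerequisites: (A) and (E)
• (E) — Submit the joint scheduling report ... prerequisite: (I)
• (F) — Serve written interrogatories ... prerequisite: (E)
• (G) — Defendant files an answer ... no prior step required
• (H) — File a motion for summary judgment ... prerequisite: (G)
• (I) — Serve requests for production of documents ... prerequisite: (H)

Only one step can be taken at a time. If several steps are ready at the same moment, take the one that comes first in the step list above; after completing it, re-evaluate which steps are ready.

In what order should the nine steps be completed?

(G) → (A) → (H) → (I) → (C) → (E) → (D) → (F) → (B)

(G) is the only step with nothing outstanding, so it goes first.
Now (A) and (H) have their prerequisites met. (A) is listed earlier, so (A) next.
That leaves (H) as the only ready step → (H).
(I) is the only step now ready → (I).
Now (C) and (E) have their prerequisites met. (C) is listed earlier, so (C) next.
Next only (E) has its prerequisites met → (E).
Ready: (D) and (F). (D) is listed earlier → (D).
That leaves (F) as the only ready step → (F).
Next only (B) has its prerequisites met → (B).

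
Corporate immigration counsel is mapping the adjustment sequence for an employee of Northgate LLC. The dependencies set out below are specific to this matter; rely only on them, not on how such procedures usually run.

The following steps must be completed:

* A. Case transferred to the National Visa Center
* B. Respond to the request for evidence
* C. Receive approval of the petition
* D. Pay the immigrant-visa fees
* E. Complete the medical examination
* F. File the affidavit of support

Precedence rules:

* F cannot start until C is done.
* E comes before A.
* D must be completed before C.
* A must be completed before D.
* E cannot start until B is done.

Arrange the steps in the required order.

B, E, A, D, C, F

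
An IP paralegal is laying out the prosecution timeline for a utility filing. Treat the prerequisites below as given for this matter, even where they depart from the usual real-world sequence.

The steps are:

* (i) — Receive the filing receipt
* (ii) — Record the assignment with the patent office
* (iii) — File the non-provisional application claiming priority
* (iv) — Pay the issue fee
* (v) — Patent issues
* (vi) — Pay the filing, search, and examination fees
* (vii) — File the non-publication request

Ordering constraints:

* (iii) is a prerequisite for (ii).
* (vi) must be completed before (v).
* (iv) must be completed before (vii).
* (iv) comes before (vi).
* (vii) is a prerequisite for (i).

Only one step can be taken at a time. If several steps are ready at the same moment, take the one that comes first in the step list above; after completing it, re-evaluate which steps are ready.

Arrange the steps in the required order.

(iii), (ii), (iv), (vi), (v), (vii), (i)

Nothing is required for (iii) and (iv). (iii) is listed earlier → (iii) first.
(ii) now also ready, so the ready set is {(ii), (iv)}; (ii) is listed earlier → (ii).
(iv) is the only step now ready → (iv).
Now (vi) and (vii) have their prerequisites met. (vi) is listed earlier, so (vi) next.
(v) now also ready, so the ready set is {(v), (vii)}; (v) is listed earlier → (v).
(vii) needed (iv), now all done → (vii).
That leaves (i) as the only ready step → (i).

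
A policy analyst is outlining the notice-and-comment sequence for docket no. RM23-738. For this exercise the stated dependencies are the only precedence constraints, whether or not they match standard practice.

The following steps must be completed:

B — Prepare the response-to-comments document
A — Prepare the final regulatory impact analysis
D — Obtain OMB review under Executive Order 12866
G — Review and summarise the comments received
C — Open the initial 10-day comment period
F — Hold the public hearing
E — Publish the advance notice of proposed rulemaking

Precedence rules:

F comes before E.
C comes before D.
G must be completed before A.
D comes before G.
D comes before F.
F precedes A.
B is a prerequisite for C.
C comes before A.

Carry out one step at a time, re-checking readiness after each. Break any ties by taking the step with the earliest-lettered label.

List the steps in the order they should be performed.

B, C, D, F, E, G, A

Only B has no prerequisites, so it is first.
C needed B, now all done → C.
That leaves D as the only ready step → D.
Ready: F and G. F has the earlier label → F.
E now also ready, so the ready set is {E, G}; E has the earlier label → E.
That leaves G as the only ready step → G.
A is the only step now ready → A.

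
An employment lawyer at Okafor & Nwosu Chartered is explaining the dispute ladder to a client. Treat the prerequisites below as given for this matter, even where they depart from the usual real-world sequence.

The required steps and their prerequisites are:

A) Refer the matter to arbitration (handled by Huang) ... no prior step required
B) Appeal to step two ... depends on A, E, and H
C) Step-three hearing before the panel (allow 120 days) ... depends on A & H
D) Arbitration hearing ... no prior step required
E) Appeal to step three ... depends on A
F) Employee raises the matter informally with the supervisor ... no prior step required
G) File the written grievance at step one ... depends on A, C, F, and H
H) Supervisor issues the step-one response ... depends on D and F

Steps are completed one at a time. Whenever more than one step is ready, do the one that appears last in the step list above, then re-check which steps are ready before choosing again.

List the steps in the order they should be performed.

F, D and A have no prerequisites; F is listed later, so F is first.
Ready: D and A. D is listed later → D.
H now also ready, so the ready set is {H, A}; H is listed later → H.
Next only A has its prerequisites met → A.
E and C are both available; E is listed later → E.
B now also ready, so the ready set is {C, B}; C is listed later → C.
G now also ready, so the ready set is {G, B}; G is listed later → G.
B needed H, E and A, now all done → B.

F, D, H, A, E, C, G, B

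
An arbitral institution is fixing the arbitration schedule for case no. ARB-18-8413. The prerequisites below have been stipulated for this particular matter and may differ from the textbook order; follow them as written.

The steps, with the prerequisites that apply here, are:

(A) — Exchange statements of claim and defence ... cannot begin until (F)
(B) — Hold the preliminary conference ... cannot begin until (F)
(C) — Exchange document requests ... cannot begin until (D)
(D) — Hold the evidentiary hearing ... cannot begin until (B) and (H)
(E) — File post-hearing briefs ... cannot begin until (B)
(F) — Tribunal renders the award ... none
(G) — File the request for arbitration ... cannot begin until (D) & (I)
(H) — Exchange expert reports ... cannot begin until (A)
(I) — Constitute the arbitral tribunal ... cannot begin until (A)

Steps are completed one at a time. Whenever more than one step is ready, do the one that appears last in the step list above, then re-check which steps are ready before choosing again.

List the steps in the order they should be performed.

(F), (B), (E), (A), (I), (H), (D), (G), (C)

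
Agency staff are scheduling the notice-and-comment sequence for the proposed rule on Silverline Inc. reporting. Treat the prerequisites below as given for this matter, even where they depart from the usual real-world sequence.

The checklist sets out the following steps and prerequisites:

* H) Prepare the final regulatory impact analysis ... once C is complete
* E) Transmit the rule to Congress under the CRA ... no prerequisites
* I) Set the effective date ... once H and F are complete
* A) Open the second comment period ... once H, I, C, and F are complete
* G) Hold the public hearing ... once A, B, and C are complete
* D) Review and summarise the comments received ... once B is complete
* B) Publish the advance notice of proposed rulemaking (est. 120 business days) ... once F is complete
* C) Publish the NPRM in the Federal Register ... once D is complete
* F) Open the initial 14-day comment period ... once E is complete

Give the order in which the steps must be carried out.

E → F → B → D → C → H → I → A → G

E has no prerequisites → E first.
F needed E, now all done → F.
Next only B has its prerequisites met → B.
Next only D has its prerequisites met → D.
C is the only step now ready → C.
H is the only step now ready → H.
I is the only step now ready → I.
A is the only step now ready → A.
G is the only step now ready → G.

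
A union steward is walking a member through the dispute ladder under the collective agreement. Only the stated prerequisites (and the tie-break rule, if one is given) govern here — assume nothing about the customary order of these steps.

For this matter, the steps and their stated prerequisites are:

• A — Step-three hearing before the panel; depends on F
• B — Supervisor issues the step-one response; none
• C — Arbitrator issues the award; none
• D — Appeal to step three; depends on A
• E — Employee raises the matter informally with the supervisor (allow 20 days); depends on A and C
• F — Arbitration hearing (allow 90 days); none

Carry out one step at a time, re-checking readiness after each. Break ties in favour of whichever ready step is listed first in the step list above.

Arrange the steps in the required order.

B, C and F have no prerequisites; B is listed earlier, so B is first.
C and F are both available; C is listed earlier → C.
That leaves F as the only ready step → F.
Next only A has its prerequisites met → A.
Ready: D and E. D is listed earlier → D.
E needed A and C, now all done → E.

B, C, F, A, D, E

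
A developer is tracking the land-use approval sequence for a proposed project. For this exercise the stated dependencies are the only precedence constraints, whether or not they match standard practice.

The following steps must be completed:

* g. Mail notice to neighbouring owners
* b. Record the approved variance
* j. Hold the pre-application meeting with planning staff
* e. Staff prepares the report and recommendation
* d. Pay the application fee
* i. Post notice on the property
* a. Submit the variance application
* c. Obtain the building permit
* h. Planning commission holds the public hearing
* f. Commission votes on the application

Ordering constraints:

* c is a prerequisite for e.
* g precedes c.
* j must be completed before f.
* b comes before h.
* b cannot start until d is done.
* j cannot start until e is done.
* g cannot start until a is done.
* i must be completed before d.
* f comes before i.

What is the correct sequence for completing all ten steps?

a, g, c, e, j, f, i, d, b, h

Only a has no prerequisites, so it is first.
That leaves g as the only ready step → g.
c needed g, now all done → c.
That leaves e as the only ready step → e.
Next only j has its prerequisites met → j.
f needed j, now all done → f.
i needed f, now all done → i.
d needed i, now all done → d.
That leaves b as the only ready step → b.
Next only h has its prerequisites met → h.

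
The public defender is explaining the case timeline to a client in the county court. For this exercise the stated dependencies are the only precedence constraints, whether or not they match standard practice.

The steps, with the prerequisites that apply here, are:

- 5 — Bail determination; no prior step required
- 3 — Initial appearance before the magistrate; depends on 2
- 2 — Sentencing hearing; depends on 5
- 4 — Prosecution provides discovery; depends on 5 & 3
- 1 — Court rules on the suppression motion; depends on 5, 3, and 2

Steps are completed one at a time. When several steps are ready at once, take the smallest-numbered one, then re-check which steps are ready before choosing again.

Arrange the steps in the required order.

5, 2, 3, 1, 4

Only 5 has no prerequisites, so it is first.
Next only 2 has its prerequisites met → 2.
Next only 3 has its prerequisites met → 3.
Now 1 and 4 have their prerequisites met. 1 has the earlier label, so 1 next.
That leaves 4 as the only ready step → 4.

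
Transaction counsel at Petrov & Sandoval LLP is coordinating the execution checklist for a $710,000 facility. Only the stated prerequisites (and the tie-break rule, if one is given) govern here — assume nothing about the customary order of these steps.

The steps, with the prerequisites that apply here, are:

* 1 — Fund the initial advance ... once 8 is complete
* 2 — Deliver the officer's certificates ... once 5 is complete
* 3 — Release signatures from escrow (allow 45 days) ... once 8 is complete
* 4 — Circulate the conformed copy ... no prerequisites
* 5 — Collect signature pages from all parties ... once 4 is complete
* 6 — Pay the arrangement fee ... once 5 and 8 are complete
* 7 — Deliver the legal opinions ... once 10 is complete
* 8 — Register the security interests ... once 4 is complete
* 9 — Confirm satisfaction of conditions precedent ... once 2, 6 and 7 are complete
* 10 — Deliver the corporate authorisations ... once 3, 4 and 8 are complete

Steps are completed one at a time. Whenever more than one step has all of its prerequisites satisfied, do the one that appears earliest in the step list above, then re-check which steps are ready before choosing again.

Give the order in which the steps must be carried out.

4 → 5 → 2 → 8 → 1 → 3 → 6 → 10 → 7 → 9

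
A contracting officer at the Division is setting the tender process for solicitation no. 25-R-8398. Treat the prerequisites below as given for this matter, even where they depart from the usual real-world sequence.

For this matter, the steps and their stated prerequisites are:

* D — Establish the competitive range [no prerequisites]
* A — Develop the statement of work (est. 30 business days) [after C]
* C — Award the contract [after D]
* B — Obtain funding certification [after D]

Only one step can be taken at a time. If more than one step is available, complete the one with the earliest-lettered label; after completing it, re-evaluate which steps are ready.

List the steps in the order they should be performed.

D is the only step with nothing outstanding, so it goes first.
Ready: B and C. B has the earlier label → B.
C is the only step now ready → C.
A needed C, now all done → A.

D, B, C, A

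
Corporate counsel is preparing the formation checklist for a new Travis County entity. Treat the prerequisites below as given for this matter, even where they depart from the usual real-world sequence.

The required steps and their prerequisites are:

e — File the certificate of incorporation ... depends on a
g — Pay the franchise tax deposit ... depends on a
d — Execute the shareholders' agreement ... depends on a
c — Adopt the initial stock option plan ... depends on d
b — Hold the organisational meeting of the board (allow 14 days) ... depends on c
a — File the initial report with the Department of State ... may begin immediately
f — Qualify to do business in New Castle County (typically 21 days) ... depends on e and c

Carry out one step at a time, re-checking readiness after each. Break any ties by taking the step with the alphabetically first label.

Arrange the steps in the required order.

a d c b e f g

a is the only step with nothing outstanding, so it goes first.
d, e and g are all available; d has the earlier label → d.
c now also ready, so the ready set is {c, e, g}; c has the earlier label → c.
b, e and g are all available; b has the earlier label → b.
Ready: e and g. e has the earlier label → e.
f and g are both available; f has the earlier label → f.
g is the only step now ready → g.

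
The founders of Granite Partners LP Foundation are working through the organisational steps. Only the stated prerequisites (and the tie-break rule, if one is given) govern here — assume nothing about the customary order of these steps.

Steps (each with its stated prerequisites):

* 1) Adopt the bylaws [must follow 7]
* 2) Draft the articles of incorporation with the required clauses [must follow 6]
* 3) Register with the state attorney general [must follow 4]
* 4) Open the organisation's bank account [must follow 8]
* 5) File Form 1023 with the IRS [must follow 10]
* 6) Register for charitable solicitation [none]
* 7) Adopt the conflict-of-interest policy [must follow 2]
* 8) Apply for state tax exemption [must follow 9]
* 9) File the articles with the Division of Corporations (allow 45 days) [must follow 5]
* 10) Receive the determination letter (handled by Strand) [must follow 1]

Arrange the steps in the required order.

6, 2, 7, 1, 10, 5, 9, 8, 4, 3

6 is the only step with nothing outstanding, so it goes first.
Next only 2 has its prerequisites met → 2.
7 is the only step now ready → 7.
1 needed 7, now all done → 1.
10 needed 1, now all done → 10.
5 needed 10, now all done → 5.
That leaves 9 as the only ready step → 9.
8 needed 9, now all done → 8.
4 is the only step now ready → 4.
3 needed 4, now all done → 3.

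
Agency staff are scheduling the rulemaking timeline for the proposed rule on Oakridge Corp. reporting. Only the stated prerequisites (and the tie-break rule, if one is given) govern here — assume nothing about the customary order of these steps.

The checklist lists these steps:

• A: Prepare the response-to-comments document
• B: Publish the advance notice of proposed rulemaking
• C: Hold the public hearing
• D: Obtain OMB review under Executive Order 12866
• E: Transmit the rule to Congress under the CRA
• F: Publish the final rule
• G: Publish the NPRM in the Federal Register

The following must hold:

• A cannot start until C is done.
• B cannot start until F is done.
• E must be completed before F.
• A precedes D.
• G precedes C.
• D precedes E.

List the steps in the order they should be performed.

G, C, A, D, E, F, B

Only G has no prerequisites, so it is first.
C needed G, now all done → C.
A is the only step now ready → A.
Next only D has its prerequisites met → D.
That leaves E as the only ready step → E.
F is the only step now ready → F.
B needed F, now all done → B.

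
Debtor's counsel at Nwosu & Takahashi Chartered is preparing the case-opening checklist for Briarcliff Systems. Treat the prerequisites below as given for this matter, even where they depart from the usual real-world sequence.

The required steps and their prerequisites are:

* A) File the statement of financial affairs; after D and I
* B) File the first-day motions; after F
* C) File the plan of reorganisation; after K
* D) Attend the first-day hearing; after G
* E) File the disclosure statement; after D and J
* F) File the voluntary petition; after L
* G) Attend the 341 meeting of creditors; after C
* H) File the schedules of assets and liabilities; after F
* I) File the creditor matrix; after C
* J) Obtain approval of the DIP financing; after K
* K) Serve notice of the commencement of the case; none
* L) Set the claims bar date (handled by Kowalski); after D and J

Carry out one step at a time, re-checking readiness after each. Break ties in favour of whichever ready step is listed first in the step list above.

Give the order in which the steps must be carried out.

K C G D I A J E L F B H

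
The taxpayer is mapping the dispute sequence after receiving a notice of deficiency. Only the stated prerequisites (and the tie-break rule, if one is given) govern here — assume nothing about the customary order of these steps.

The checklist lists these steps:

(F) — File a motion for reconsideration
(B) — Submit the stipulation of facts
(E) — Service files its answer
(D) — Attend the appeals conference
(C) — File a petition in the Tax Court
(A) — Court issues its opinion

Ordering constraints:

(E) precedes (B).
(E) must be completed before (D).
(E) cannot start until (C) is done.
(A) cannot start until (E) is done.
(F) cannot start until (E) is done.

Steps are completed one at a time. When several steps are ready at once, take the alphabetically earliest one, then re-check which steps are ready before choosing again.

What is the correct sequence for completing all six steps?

(C) → (E) → (A) → (B) → (D) → (F)

Only (C) has no prerequisites, so it is first.
(E) needed (C), now all done → (E).
Now (A), (B), (D) and (F) have their prerequisites met. (A) has the earlier label, so (A) next.
(B), (D) and (F) are all available; (B) has the earlier label → (B).
(D) and (F) are both available; (D) has the earlier label → (D).
(F) is the only step now ready → (F).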